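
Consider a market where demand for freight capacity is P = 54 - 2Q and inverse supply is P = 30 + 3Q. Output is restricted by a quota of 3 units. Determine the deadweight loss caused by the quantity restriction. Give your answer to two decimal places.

Without the quota, 54 - 2Q = 30 + 3Q gives Q* = 4.8.
At Q = 3 the demand price is 54 - 2(3) = 48 and the supply price is 30 + 3(3) = 39.
DWL = (1/2)(gap between curves at 3) x (Q* - 3) = (1/2)(9)(1.8) = 8.1.

8.10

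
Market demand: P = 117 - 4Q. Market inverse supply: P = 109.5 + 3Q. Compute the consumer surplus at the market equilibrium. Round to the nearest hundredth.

Equilibrium: 117 - 4Q = 109.5 + 3Q, so Q* = 1.0714 and P* = 112.7143.
CS is the area between the demand curve and P* from 0 to Q*: (1/2)(1.0714)(4.2857) = 2.2959.

2.30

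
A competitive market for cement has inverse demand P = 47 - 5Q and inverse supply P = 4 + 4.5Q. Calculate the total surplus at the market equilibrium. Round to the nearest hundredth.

Setting demand equal to supply, 43 = 9.5Q, so Q* = 4.5263 and P* = 24.3684.
Total surplus is the full triangle between the curves from 0 to Q*: (1/2)(4.5263)(47 - 4) = 97.3158.

97.32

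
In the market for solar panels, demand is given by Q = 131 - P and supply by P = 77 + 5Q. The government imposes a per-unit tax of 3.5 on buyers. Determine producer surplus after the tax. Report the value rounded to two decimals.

Rewriting demand in inverse form: P = 131 - Q.
Pre-tax equilibrium: 131 - Q = 77 + 5Q gives Q* = 9, P* = 122.
A tax on buyers shifts demand down by 3.5: (131 - 3.5) - Q = 77 + 5Q, so Q_t = 8.4167. Buyers pay P_b = 122.5833; sellers receive P_s = P_b - 3.5 = 119.0833.
PS = (1/2)(Q_t)(P_s - 77) = (1/2)(8.4167)(42.0833) = 177.1007.

177.10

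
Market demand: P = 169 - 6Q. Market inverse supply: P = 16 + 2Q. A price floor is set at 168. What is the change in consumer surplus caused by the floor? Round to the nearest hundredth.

Free-market equilibrium: 169 - 6Q = 16 + 2Q gives Q* = 19.125, P* = 54.25.
At the floor price 168, quantity demanded is (169 - 168)/6 = 0.1667; demand is the short side, so Q = 0.1667 trades at P = 168.
CS goes from (1/2)(19.125)(114.75) = 1097.2969 to 0.0833 (computed as (169 - 168)(0.1667) - (1/2)(6)(0.1667)^2), a change of -1097.2135.

-1097.21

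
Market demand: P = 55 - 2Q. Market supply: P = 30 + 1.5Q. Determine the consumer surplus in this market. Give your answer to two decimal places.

Set 55 - 2Q = 30 + 1.5Q, which gives 25 = 3.5Q, so Q* = 7.1429 and P* = 55 - 2(7.1429) = 40.7143.
The demand choke price is 55, so CS = (1/2)(Q*)(55 - P*) = (1/2)(7.1429)(14.2857) = 51.0204.

51.02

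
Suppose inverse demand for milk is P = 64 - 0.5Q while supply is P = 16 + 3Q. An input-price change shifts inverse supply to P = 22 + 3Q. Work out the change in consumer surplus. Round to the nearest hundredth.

Initial equilibrium: Q_0 = 13.7143, P_0 = 57.1429; CS_0 = (1/2)(13.7143)(6.8571) = 47.0204, PS_0 = (1/2)(13.7143)(41.1429) = 282.1224.
New equilibrium: 64 - 0.5Q = 22 + 3Q gives Q_1 = 12, P_1 = 58; CS_1 = 36, PS_1 = 216.
Change in consumer surplus = 36 - 47.0204 = -11.0204.

-11.02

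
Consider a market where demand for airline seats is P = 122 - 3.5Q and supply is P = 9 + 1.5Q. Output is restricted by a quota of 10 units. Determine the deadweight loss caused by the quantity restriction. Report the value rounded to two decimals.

396.90

Without the quota, 122 - 3.5Q = 9 + 1.5Q gives Q* = 22.6.
At Q = 10 the demand price is 122 - 3.5(10) = 87 and the supply price is 9 + 1.5(10) = 24.
Deadweight loss is the triangle between the curves from 10 to 22.6: (1/2)(87 - 24)(22.6 - 10) = 396.9.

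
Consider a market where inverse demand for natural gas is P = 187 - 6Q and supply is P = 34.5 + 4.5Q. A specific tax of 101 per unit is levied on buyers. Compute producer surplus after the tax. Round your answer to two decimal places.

Pre-tax equilibrium: 187 - 6Q = 34.5 + 4.5Q gives Q* = 14.5238, P* = 99.8571.
With the tax, buyers' net willingness to pay falls by 101: (187 - 101) - 6Q = 34.5 + 4.5Q, so Q_t = 4.9048. Buyers pay P_b = 157.5714; sellers receive P_s = P_b - 101 = 56.5714.
Producer surplus is the triangle above supply below P_s: (1/2)(4.9048)(56.5714 - 34.5) = 54.1276.

54.13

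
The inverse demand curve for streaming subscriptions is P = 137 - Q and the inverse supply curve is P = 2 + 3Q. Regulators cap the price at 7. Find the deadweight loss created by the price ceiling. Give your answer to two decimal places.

2058.68

Without the control, 137 - Q = 2 + 3Q so Q* = 33.75 and P* = 103.25.
At P = 7, sellers supply (7 - 2)/3 = 1.6667 while buyers want more, so the quantity traded is 1.6667 at price 7.
The lost-trades triangle has base Q* - 1.6667 = 32.0833 and height equal to the gap between the curves at Q = 1.6667, which is 135.3333 - 7 = 128.3333. DWL = (1/2)(32.0833)(128.3333) = 2058.6806.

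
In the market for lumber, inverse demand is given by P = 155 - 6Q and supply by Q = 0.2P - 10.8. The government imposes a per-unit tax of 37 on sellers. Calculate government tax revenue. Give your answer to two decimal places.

Rewriting supply in inverse form: P = 54 + 5Q.
Pre-tax equilibrium: 155 - 6Q = 54 + 5Q gives Q* = 9.1818, P* = 99.9091.
A tax on sellers shifts supply up by 37: 155 - 6Q = 54 + 5Q + 37, so Q_t = 5.8182. Buyers pay P_b = 120.0909; sellers receive P_s = P_b - 37 = 83.0909.
Tax revenue = t x Q_t = 37 x 5.8182 = 215.2727.

215.27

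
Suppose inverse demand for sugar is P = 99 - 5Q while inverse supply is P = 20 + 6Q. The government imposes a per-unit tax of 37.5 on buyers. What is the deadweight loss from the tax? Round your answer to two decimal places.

63.92

Without the tax, 99 - 5Q = 20 + 6Q so Q* = 7.1818 and P* = 63.0909.
A tax on buyers shifts demand down by 37.5: (99 - 37.5) - 5Q = 20 + 6Q, so Q_t = 3.7727. Buyers pay P_b = 80.1364; sellers receive P_s = P_b - 37.5 = 42.6364.
The welfare triangle lost has base Q* - Q_t = 3.4091 and height t = 37.5, so DWL = (1/2)(3.4091)(37.5) = 63.9205.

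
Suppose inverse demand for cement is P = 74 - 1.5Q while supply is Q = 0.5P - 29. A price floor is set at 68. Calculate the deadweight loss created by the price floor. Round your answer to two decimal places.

Rewriting supply in inverse form: P = 58 + 2Q.
Without the control, 74 - 1.5Q = 58 + 2Q so Q* = 4.5714 and P* = 67.1429.
At P = 68, buyers demand (74 - 68)/1.5 = 4 while sellers would supply more, so the quantity traded is 4 at price 68.
The lost-trades triangle has base Q* - 4 = 0.5714 and height equal to the gap between the curves at Q = 4, which is 68 - 66 = 2. DWL = (1/2)(0.5714)(2) = 0.5714.

0.57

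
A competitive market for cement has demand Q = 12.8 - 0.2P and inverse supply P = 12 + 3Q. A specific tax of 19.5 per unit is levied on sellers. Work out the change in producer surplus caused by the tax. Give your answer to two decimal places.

-38.62

Rewriting demand in inverse form: P = 64 - 5Q.
Without the tax, 64 - 5Q = 12 + 3Q so Q* = 6.5 and P* = 31.5.
With the tax, sellers need 19.5 more per unit: 64 - 5Q = 12 + 3Q + 19.5, so Q_t = 4.0625. Buyers pay P_b = 43.6875; sellers receive P_s = P_b - 19.5 = 24.1875.
PS falls from (1/2)(6.5)(19.5) = 63.375 to (1/2)(4.0625)(12.1875) = 24.7559, a change of -38.6191.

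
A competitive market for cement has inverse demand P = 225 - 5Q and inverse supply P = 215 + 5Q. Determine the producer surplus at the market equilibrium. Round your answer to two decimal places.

2.50

Set 225 - 5Q = 215 + 5Q, which gives 10 = 10Q, so Q* = 1 and P* = 225 - 5(1) = 220.
PS is the area between P* and the supply curve from 0 to Q*: (1/2)(1)(5) = 2.5.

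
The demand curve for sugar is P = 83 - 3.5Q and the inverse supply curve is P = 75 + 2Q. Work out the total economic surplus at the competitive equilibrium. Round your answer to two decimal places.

Equilibrium: 83 - 3.5Q = 75 + 2Q, so Q* = 1.4545 and P* = 77.9091.
Total surplus is the full triangle between the curves from 0 to Q*: (1/2)(1.4545)(83 - 75) = 5.8182.

5.82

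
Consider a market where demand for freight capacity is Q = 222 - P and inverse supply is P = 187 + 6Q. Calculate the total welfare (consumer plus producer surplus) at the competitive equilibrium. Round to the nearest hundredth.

87.50

Rewriting demand in inverse form: P = 222 - Q.
Set 222 - Q = 187 + 6Q, which gives 35 = 7Q, so Q* = 5 and P* = 222 - (5) = 217.
CS = (1/2)(5)(5) = 12.5 and PS = (1/2)(5)(30) = 75, so total surplus = 87.5.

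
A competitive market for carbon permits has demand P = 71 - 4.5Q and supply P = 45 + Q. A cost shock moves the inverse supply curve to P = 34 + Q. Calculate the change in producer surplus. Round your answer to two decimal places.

11.45

Initial equilibrium: Q_0 = 4.7273, P_0 = 49.7273; CS_0 = (1/2)(4.7273)(21.2727) = 50.281, PS_0 = (1/2)(4.7273)(4.7273) = 11.1736.
New equilibrium: 71 - 4.5Q = 34 + Q gives Q_1 = 6.7273, P_1 = 40.7273; CS_1 = 101.8264, PS_1 = 22.6281.
Change in producer surplus = 22.6281 - 11.1736 = 11.4545.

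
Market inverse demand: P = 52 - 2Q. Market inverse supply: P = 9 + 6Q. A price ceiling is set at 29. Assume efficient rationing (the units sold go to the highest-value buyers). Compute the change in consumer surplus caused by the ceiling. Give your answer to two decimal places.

36.66

Without the control, 52 - 2Q = 9 + 6Q so Q* = 5.375 and P* = 41.25.
At the ceiling price 29, quantity supplied is (29 - 9)/6 = 3.3333; supply is the short side, so Q = 3.3333 trades at P = 29.
CS goes from (1/2)(5.375)(10.75) = 28.8906 to 65.5556 (computed as (52 - 29)(3.3333) - (1/2)(2)(3.3333)^2), a change of 36.6649.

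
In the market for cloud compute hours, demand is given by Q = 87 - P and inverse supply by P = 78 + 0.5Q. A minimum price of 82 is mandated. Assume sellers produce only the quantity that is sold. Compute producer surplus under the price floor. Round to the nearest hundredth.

13.75

Rewriting demand in inverse form: P = 87 - Q.
Free-market equilibrium: 87 - Q = 78 + 0.5Q gives Q* = 6, P* = 81.
At the floor price 82, quantity demanded is (87 - 82)/1 = 5; demand is the short side, so Q = 5 trades at P = 82.
The supply price at Q = 5 is 80.5. PS is the trapezoid between 82 and supply over [0, 5]: (1/2)[(82 - 78) + (82 - 80.5)](5) = 13.75.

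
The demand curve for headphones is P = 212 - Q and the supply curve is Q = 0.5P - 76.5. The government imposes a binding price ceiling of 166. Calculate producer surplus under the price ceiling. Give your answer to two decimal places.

42.25

Rewriting supply in inverse form: P = 153 + 2Q.
Without the control, 212 - Q = 153 + 2Q so Q* = 19.6667 and P* = 192.3333.
At P = 166, sellers supply (166 - 153)/2 = 6.5 while buyers want more, so the quantity traded is 6.5 at price 166.
PS is the triangle above supply below 166: (1/2)(6.5)(166 - 153) = 42.25.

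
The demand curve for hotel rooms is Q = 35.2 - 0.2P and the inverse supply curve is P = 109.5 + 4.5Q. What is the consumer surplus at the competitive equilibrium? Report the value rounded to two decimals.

Rewriting demand in inverse form: P = 176 - 5Q.
Setting demand equal to supply, 66.5 = 9.5Q, so Q* = 7 and P* = 141.
Consumer surplus is the triangle under demand above P*: (1/2)(7)(176 - 141) = (1/2)(7)(35) = 122.5.

122.50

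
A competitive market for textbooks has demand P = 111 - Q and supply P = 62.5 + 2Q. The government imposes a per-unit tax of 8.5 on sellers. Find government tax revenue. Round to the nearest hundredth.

Without the tax, 111 - Q = 62.5 + 2Q so Q* = 16.1667 and P* = 94.8333.
A tax on sellers shifts supply up by 8.5: 111 - Q = 62.5 + 2Q + 8.5, so Q_t = 13.3333. Buyers pay P_b = 97.6667; sellers receive P_s = P_b - 8.5 = 89.1667.
Tax revenue = t x Q_t = 8.5 x 13.3333 = 113.3333.

113.33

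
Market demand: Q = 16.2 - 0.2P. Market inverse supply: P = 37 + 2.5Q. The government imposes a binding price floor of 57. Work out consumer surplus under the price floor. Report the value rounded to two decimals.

57.60

Rewriting demand in inverse form: P = 81 - 5Q.
Free-market equilibrium: 81 - 5Q = 37 + 2.5Q gives Q* = 5.8667, P* = 51.6667.
At the floor price 57, quantity demanded is (81 - 57)/5 = 4.8; demand is the short side, so Q = 4.8 trades at P = 57.
CS is the triangle under demand above 57: (1/2)(4.8)(81 - 57) = 57.6.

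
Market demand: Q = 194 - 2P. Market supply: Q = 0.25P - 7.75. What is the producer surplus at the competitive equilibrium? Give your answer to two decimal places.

Rewriting demand in inverse form: P = 97 - 0.5Q.
Rewriting supply in inverse form: P = 31 + 4Q.
Setting demand equal to supply, 66 = 4.5Q, so Q* = 14.6667 and P* = 89.6667.
Producer surplus is the triangle above supply below P*: (1/2)(14.6667)(89.6667 - 31) = (1/2)(14.6667)(58.6667) = 430.2222.

430.22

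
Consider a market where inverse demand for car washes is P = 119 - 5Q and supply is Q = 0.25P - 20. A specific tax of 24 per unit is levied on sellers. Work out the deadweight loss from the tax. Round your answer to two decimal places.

Rewriting supply in inverse form: P = 80 + 4Q.
Pre-tax equilibrium: 119 - 5Q = 80 + 4Q gives Q* = 4.3333, P* = 97.3333.
A tax on sellers shifts supply up by 24: 119 - 5Q = 80 + 4Q + 24, so Q_t = 1.6667. Buyers pay P_b = 110.6667; sellers receive P_s = P_b - 24 = 86.6667.
The welfare triangle lost has base Q* - Q_t = 2.6667 and height t = 24, so DWL = (1/2)(2.6667)(24) = 32.

32.00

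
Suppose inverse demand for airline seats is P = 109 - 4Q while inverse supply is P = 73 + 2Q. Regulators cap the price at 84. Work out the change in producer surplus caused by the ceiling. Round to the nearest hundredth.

Free-market equilibrium: 109 - 4Q = 73 + 2Q gives Q* = 6, P* = 85.
At the ceiling price 84, quantity supplied is (84 - 73)/2 = 5.5; supply is the short side, so Q = 5.5 trades at P = 84.
PS goes from (1/2)(6)(12) = 36 to 30.25 (computed as (84 - 73)(5.5) - (1/2)(2)(5.5)^2), a change of -5.75.

-5.75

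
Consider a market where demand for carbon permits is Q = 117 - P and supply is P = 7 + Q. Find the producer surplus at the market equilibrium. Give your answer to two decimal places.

1512.50

Rewriting demand in inverse form: P = 117 - Q.
Equilibrium: 117 - Q = 7 + Q, so Q* = 55 and P* = 62.
Producer surplus is the triangle above supply below P*: (1/2)(55)(62 - 7) = (1/2)(55)(55) = 1512.5.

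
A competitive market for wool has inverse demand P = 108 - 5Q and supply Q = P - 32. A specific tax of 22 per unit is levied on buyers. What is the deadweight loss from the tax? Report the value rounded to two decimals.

40.33

Rewriting supply in inverse form: P = 32 + Q.
Without the tax, 108 - 5Q = 32 + Q so Q* = 12.6667 and P* = 44.6667.
A tax on buyers shifts demand down by 22: (108 - 22) - 5Q = 32 + Q, so Q_t = 9. Buyers pay P_b = 63; sellers receive P_s = P_b - 22 = 41.
The welfare triangle lost has base Q* - Q_t = 3.6667 and height t = 22, so DWL = (1/2)(3.6667)(22) = 40.3333.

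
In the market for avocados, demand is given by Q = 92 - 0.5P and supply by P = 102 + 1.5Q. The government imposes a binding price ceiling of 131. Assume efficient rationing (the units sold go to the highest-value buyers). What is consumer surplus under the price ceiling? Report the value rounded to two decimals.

650.89

Rewriting demand in inverse form: P = 184 - 2Q.
Without the control, 184 - 2Q = 102 + 1.5Q so Q* = 23.4286 and P* = 137.1429.
At the ceiling price 131, quantity supplied is (131 - 102)/1.5 = 19.3333; supply is the short side, so Q = 19.3333 trades at P = 131.
The demand price at Q = 19.3333 is 145.3333. CS is the trapezoid between demand and 131 over [0, 19.3333]: (1/2)[(184 - 131) + (145.3333 - 131)](19.3333) = 650.8889.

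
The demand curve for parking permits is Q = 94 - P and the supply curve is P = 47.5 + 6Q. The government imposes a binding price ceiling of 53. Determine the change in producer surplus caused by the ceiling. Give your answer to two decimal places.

-129.86

Rewriting demand in inverse form: P = 94 - Q.
Free-market equilibrium: 94 - Q = 47.5 + 6Q gives Q* = 6.6429, P* = 87.3571.
At P = 53, sellers supply (53 - 47.5)/6 = 0.9167 while buyers want more, so the quantity traded is 0.9167 at price 53.
PS goes from (1/2)(6.6429)(39.8571) = 132.3827 to 2.5208 (computed as (53 - 47.5)(0.9167) - (1/2)(6)(0.9167)^2), a change of -129.8618.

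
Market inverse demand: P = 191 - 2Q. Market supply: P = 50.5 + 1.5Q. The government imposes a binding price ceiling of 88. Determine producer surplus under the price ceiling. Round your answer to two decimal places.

468.75

Without the control, 191 - 2Q = 50.5 + 1.5Q so Q* = 40.1429 and P* = 110.7143.
At P = 88, sellers supply (88 - 50.5)/1.5 = 25 while buyers want more, so the quantity traded is 25 at price 88.
PS is the triangle above supply below 88: (1/2)(25)(88 - 50.5) = 468.75.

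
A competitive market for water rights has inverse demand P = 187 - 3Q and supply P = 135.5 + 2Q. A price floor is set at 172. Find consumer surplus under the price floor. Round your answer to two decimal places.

37.50

Free-market equilibrium: 187 - 3Q = 135.5 + 2Q gives Q* = 10.3, P* = 156.1.
At P = 172, buyers demand (187 - 172)/3 = 5 while sellers would supply more, so the quantity traded is 5 at price 172.
CS is the triangle under demand above 172: (1/2)(5)(187 - 172) = 37.5.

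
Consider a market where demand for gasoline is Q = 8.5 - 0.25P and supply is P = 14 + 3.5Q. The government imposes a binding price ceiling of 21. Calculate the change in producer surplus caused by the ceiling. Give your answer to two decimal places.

Rewriting demand in inverse form: P = 34 - 4Q.
Free-market equilibrium: 34 - 4Q = 14 + 3.5Q gives Q* = 2.6667, P* = 23.3333.
At the ceiling price 21, quantity supplied is (21 - 14)/3.5 = 2; supply is the short side, so Q = 2 trades at P = 21.
PS goes from (1/2)(2.6667)(9.3333) = 12.4444 to 7 (computed as (21 - 14)(2) - (1/2)(3.5)(2)^2), a change of -5.4444.

-5.44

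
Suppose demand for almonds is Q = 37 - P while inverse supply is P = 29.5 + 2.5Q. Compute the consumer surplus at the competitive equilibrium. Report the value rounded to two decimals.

2.30

Rewriting demand in inverse form: P = 37 - Q.
Setting demand equal to supply, 7.5 = 3.5Q, so Q* = 2.1429 and P* = 34.8571.
Consumer surplus is the triangle under demand above P*: (1/2)(2.1429)(37 - 34.8571) = (1/2)(2.1429)(2.1429) = 2.2959.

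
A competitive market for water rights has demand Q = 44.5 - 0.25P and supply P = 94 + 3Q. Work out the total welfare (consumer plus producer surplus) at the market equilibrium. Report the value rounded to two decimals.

504.00

Rewriting demand in inverse form: P = 178 - 4Q.
Set 178 - 4Q = 94 + 3Q, which gives 84 = 7Q, so Q* = 12 and P* = 178 - 4(12) = 130.
Total surplus is the full triangle between the curves from 0 to Q*: (1/2)(12)(178 - 94) = 504.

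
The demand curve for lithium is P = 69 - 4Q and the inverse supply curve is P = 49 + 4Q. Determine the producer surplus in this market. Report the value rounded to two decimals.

Equilibrium: 69 - 4Q = 49 + 4Q, so Q* = 2.5 and P* = 59.
PS is the area between P* and the supply curve from 0 to Q*: (1/2)(2.5)(10) = 12.5.

12.50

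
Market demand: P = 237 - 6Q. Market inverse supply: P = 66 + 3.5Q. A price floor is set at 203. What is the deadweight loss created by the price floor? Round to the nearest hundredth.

Free-market equilibrium: 237 - 6Q = 66 + 3.5Q gives Q* = 18, P* = 129.
At the floor price 203, quantity demanded is (237 - 203)/6 = 5.6667; demand is the short side, so Q = 5.6667 trades at P = 203.
At Q = 5.6667 the demand price is 203 and the supply price is 85.8333. Deadweight loss is the triangle between the curves from 5.6667 to 18: (1/2)(203 - 85.8333)(18 - 5.6667) = 722.5278.

722.53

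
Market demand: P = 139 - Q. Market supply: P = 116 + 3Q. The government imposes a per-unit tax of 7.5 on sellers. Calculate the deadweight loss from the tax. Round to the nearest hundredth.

7.03

Without the tax, 139 - Q = 116 + 3Q so Q* = 5.75 and P* = 133.25.
A tax on sellers shifts supply up by 7.5: 139 - Q = 116 + 3Q + 7.5, so Q_t = 3.875. Buyers pay P_b = 135.125; sellers receive P_s = P_b - 7.5 = 127.625.
Deadweight loss is the triangle between the curves from Q_t to Q*: (1/2)(5.75 - 3.875)(7.5) = 7.0312.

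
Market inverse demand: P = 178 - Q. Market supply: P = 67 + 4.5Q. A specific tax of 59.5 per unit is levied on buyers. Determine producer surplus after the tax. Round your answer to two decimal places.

197.27

Pre-tax equilibrium: 178 - Q = 67 + 4.5Q gives Q* = 20.1818, P* = 157.8182.
A tax on buyers shifts demand down by 59.5: (178 - 59.5) - Q = 67 + 4.5Q, so Q_t = 9.3636. Buyers pay P_b = 168.6364; sellers receive P_s = P_b - 59.5 = 109.1364.
PS = (1/2)(Q_t)(P_s - 67) = (1/2)(9.3636)(42.1364) = 197.2748.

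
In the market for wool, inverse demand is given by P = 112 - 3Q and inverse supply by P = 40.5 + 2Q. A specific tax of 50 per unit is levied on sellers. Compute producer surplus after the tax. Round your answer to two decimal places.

18.49

Without the tax, 112 - 3Q = 40.5 + 2Q so Q* = 14.3 and P* = 69.1.
A tax on sellers shifts supply up by 50: 112 - 3Q = 40.5 + 2Q + 50, so Q_t = 4.3. Buyers pay P_b = 99.1; sellers receive P_s = P_b - 50 = 49.1.
PS = (1/2)(Q_t)(P_s - 40.5) = (1/2)(4.3)(8.6) = 18.49.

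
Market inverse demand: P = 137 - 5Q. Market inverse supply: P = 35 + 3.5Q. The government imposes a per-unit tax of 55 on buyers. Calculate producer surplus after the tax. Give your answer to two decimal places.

53.51

Without the tax, 137 - 5Q = 35 + 3.5Q so Q* = 12 and P* = 77.
With the tax, buyers' net willingness to pay falls by 55: (137 - 55) - 5Q = 35 + 3.5Q, so Q_t = 5.5294. Buyers pay P_b = 109.3529; sellers receive P_s = P_b - 55 = 54.3529.
Producer surplus is the triangle above supply below P_s: (1/2)(5.5294)(54.3529 - 35) = 53.5052.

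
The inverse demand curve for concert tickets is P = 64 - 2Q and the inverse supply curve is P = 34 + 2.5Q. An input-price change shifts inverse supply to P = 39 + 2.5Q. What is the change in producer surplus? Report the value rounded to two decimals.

Initial equilibrium: Q_0 = 6.6667, P_0 = 50.6667; CS_0 = (1/2)(6.6667)(13.3333) = 44.4444, PS_0 = (1/2)(6.6667)(16.6667) = 55.5556.
New equilibrium: 64 - 2Q = 39 + 2.5Q gives Q_1 = 5.5556, P_1 = 52.8889; CS_1 = 30.8642, PS_1 = 38.5802.
Change in producer surplus = 38.5802 - 55.5556 = -16.9753.

-16.98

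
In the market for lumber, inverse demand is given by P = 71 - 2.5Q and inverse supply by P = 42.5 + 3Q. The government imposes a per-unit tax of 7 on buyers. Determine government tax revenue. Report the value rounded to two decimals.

27.36

Without the tax, 71 - 2.5Q = 42.5 + 3Q so Q* = 5.1818 and P* = 58.0455.
A tax on buyers shifts demand down by 7: (71 - 7) - 2.5Q = 42.5 + 3Q, so Q_t = 3.9091. Buyers pay P_b = 61.2273; sellers receive P_s = P_b - 7 = 54.2273.
Revenue is the tax times quantity traded: 7 x 3.9091 = 27.3636.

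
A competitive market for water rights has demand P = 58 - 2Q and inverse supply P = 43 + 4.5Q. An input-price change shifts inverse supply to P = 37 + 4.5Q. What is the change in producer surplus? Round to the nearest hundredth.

Initial equilibrium: Q_0 = 2.3077, P_0 = 53.3846; CS_0 = (1/2)(2.3077)(4.6154) = 5.3254, PS_0 = (1/2)(2.3077)(10.3846) = 11.9822.
New equilibrium: 58 - 2Q = 37 + 4.5Q gives Q_1 = 3.2308, P_1 = 51.5385; CS_1 = 10.4379, PS_1 = 23.4852.
Change in producer surplus = 23.4852 - 11.9822 = 11.503.

11.50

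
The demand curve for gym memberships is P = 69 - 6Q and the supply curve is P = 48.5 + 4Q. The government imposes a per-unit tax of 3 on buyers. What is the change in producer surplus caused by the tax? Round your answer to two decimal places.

-2.28

Pre-tax equilibrium: 69 - 6Q = 48.5 + 4Q gives Q* = 2.05, P* = 56.7.
A tax on buyers shifts demand down by 3: (69 - 3) - 6Q = 48.5 + 4Q, so Q_t = 1.75. Buyers pay P_b = 58.5; sellers receive P_s = P_b - 3 = 55.5.
PS falls from (1/2)(2.05)(8.2) = 8.405 to (1/2)(1.75)(7) = 6.125, a change of -2.28.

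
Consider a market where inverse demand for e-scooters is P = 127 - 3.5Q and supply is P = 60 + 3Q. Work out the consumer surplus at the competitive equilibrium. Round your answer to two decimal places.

Setting demand equal to supply, 67 = 6.5Q, so Q* = 10.3077 and P* = 90.9231.
Consumer surplus is the triangle under demand above P*: (1/2)(10.3077)(127 - 90.9231) = (1/2)(10.3077)(36.0769) = 185.9349.

185.93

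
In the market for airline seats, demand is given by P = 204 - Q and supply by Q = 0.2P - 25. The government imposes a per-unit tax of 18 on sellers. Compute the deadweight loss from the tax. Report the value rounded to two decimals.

27.00

Rewriting supply in inverse form: P = 125 + 5Q.
Pre-tax equilibrium: 204 - Q = 125 + 5Q gives Q* = 13.1667, P* = 190.8333.
With the tax, sellers need 18 more per unit: 204 - Q = 125 + 5Q + 18, so Q_t = 10.1667. Buyers pay P_b = 193.8333; sellers receive P_s = P_b - 18 = 175.8333.
The welfare triangle lost has base Q* - Q_t = 3 and height t = 18, so DWL = (1/2)(3)(18) = 27.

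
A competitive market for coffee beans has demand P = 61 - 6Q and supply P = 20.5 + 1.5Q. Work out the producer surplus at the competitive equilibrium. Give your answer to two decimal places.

21.87

Set 61 - 6Q = 20.5 + 1.5Q, which gives 40.5 = 7.5Q, so Q* = 5.4 and P* = 61 - 6(5.4) = 28.6.
PS is the area between P* and the supply curve from 0 to Q*: (1/2)(5.4)(8.1) = 21.87.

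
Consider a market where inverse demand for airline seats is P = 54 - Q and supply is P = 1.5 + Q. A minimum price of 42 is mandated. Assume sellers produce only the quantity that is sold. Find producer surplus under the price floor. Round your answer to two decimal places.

414.00

Free-market equilibrium: 54 - Q = 1.5 + Q gives Q* = 26.25, P* = 27.75.
At P = 42, buyers demand (54 - 42)/1 = 12 while sellers would supply more, so the quantity traded is 12 at price 42.
The supply price at Q = 12 is 13.5. PS is the trapezoid between 42 and supply over [0, 12]: (1/2)[(42 - 1.5) + (42 - 13.5)](12) = 414.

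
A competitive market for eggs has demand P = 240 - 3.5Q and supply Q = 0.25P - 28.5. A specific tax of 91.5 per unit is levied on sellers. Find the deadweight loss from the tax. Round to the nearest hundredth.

Rewriting supply in inverse form: P = 114 + 4Q.
Pre-tax equilibrium: 240 - 3.5Q = 114 + 4Q gives Q* = 16.8, P* = 181.2.
A tax on sellers shifts supply up by 91.5: 240 - 3.5Q = 114 + 4Q + 91.5, so Q_t = 4.6. Buyers pay P_b = 223.9; sellers receive P_s = P_b - 91.5 = 132.4.
The welfare triangle lost has base Q* - Q_t = 12.2 and height t = 91.5, so DWL = (1/2)(12.2)(91.5) = 558.15.

558.15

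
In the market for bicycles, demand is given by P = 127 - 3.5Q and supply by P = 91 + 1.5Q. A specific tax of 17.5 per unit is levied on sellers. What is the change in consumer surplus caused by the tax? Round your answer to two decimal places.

-66.76

Pre-tax equilibrium: 127 - 3.5Q = 91 + 1.5Q gives Q* = 7.2, P* = 101.8.
With the tax, sellers need 17.5 more per unit: 127 - 3.5Q = 91 + 1.5Q + 17.5, so Q_t = 3.7. Buyers pay P_b = 114.05; sellers receive P_s = P_b - 17.5 = 96.55.
CS falls from (1/2)(7.2)(25.2) = 90.72 to (1/2)(3.7)(12.95) = 23.9575, a change of -66.7625.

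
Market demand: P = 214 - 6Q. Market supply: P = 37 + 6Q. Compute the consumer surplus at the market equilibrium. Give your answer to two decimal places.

652.69

Set 214 - 6Q = 37 + 6Q, which gives 177 = 12Q, so Q* = 14.75 and P* = 214 - 6(14.75) = 125.5.
CS is the area between the demand curve and P* from 0 to Q*: (1/2)(14.75)(88.5) = 652.6875.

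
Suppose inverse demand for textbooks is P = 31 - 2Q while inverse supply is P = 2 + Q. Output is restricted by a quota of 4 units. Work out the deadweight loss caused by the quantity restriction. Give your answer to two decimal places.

48.17

Unrestricted equilibrium: Q* = (31 - 2)/(2 + 1) = 9.6667.
At Q = 4 the demand price is 31 - 2(4) = 23 and the supply price is 2 + (4) = 6.
Deadweight loss is the triangle between the curves from 4 to 9.6667: (1/2)(23 - 6)(9.6667 - 4) = 48.1667.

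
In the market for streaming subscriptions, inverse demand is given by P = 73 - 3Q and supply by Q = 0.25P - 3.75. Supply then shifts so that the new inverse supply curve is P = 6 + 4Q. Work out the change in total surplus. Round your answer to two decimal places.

80.36

Rewriting supply in inverse form: P = 15 + 4Q.
Initial equilibrium: Q_0 = 8.2857, P_0 = 48.1429; CS_0 = (1/2)(8.2857)(24.8571) = 102.9796, PS_0 = (1/2)(8.2857)(33.1429) = 137.3061.
New equilibrium: 73 - 3Q = 6 + 4Q gives Q_1 = 9.5714, P_1 = 44.2857; CS_1 = 137.4184, PS_1 = 183.2245.
Change in total surplus = (137.4184 + 183.2245) - (102.9796 + 137.3061) = 80.3571.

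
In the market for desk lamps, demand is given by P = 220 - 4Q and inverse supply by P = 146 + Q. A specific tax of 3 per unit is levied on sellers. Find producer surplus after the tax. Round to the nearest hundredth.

100.82

Pre-tax equilibrium: 220 - 4Q = 146 + Q gives Q* = 14.8, P* = 160.8.
With the tax, sellers need 3 more per unit: 220 - 4Q = 146 + Q + 3, so Q_t = 14.2. Buyers pay P_b = 163.2; sellers receive P_s = P_b - 3 = 160.2.
PS = (1/2)(Q_t)(P_s - 146) = (1/2)(14.2)(14.2) = 100.82.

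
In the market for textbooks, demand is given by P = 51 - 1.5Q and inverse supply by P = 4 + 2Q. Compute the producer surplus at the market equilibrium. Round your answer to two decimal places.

Setting demand equal to supply, 47 = 3.5Q, so Q* = 13.4286 and P* = 30.8571.
PS is the area between P* and the supply curve from 0 to Q*: (1/2)(13.4286)(26.8571) = 180.3265.

180.33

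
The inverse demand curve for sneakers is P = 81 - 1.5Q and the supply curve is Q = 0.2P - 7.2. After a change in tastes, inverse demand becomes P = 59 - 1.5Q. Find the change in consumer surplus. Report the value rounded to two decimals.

-26.56

Rewriting supply in inverse form: P = 36 + 5Q.
Initial equilibrium: Q_0 = 6.9231, P_0 = 70.6154; CS_0 = (1/2)(6.9231)(10.3846) = 35.9467, PS_0 = (1/2)(6.9231)(34.6154) = 119.8225.
New equilibrium: 59 - 1.5Q = 36 + 5Q gives Q_1 = 3.5385, P_1 = 53.6923; CS_1 = 9.3905, PS_1 = 31.3018.
Change in consumer surplus = 9.3905 - 35.9467 = -26.5562.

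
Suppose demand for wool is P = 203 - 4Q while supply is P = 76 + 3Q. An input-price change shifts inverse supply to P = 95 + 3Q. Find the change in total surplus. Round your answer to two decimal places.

-318.93

Initial equilibrium: Q_0 = 18.1429, P_0 = 130.4286; CS_0 = (1/2)(18.1429)(72.5714) = 658.3265, PS_0 = (1/2)(18.1429)(54.4286) = 493.7449.
New equilibrium: 203 - 4Q = 95 + 3Q gives Q_1 = 15.4286, P_1 = 141.2857; CS_1 = 476.0816, PS_1 = 357.0612.
Change in total surplus = (476.0816 + 357.0612) - (658.3265 + 493.7449) = -318.9286.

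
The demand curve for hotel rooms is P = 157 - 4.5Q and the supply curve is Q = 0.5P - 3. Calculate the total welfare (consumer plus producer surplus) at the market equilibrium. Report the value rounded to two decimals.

Rewriting supply in inverse form: P = 6 + 2Q.
Setting demand equal to supply, 151 = 6.5Q, so Q* = 23.2308 and P* = 52.4615.
Total surplus is the full triangle between the curves from 0 to Q*: (1/2)(23.2308)(157 - 6) = 1753.9231.

1753.92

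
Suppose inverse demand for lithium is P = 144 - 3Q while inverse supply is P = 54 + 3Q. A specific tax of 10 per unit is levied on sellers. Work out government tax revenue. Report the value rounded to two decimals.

133.33

Without the tax, 144 - 3Q = 54 + 3Q so Q* = 15 and P* = 99.
With the tax, sellers need 10 more per unit: 144 - 3Q = 54 + 3Q + 10, so Q_t = 13.3333. Buyers pay P_b = 104; sellers receive P_s = P_b - 10 = 94.
Tax revenue = t x Q_t = 10 x 13.3333 = 133.3333.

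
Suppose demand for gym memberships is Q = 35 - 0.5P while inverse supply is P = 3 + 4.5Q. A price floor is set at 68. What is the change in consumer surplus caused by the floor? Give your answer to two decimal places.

-105.25

Rewriting demand in inverse form: P = 70 - 2Q.
Without the control, 70 - 2Q = 3 + 4.5Q so Q* = 10.3077 and P* = 49.3846.
At P = 68, buyers demand (70 - 68)/2 = 1 while sellers would supply more, so the quantity traded is 1 at price 68.
CS goes from (1/2)(10.3077)(20.6154) = 106.2485 to 1 (computed as (70 - 68)(1) - (1/2)(2)(1)^2), a change of -105.2485.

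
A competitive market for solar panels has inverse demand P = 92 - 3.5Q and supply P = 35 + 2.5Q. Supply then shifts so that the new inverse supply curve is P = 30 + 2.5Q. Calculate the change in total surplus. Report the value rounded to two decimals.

Initial equilibrium: Q_0 = 9.5, P_0 = 58.75; CS_0 = (1/2)(9.5)(33.25) = 157.9375, PS_0 = (1/2)(9.5)(23.75) = 112.8125.
New equilibrium: 92 - 3.5Q = 30 + 2.5Q gives Q_1 = 10.3333, P_1 = 55.8333; CS_1 = 186.8611, PS_1 = 133.4722.
Change in total surplus = (186.8611 + 133.4722) - (157.9375 + 112.8125) = 49.5833.

49.58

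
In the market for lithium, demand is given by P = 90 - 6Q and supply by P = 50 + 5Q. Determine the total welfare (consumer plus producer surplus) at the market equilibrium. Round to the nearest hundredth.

72.73

Setting demand equal to supply, 40 = 11Q, so Q* = 3.6364 and P* = 68.1818.
Total surplus is the full triangle between the curves from 0 to Q*: (1/2)(3.6364)(90 - 50) = 72.7273.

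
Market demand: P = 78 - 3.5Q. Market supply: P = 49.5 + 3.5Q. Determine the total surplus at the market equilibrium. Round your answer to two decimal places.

Set 78 - 3.5Q = 49.5 + 3.5Q, which gives 28.5 = 7Q, so Q* = 4.0714 and P* = 78 - 3.5(4.0714) = 63.75.
Total surplus is the full triangle between the curves from 0 to Q*: (1/2)(4.0714)(78 - 49.5) = 58.0179.

58.02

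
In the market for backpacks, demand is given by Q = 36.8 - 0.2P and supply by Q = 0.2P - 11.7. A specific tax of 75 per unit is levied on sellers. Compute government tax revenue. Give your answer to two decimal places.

Rewriting demand in inverse form: P = 184 - 5Q.
Rewriting supply in inverse form: P = 58.5 + 5Q.
Without the tax, 184 - 5Q = 58.5 + 5Q so Q* = 12.55 and P* = 121.25.
With the tax, sellers need 75 more per unit: 184 - 5Q = 58.5 + 5Q + 75, so Q_t = 5.05. Buyers pay P_b = 158.75; sellers receive P_s = P_b - 75 = 83.75.
Revenue is the tax times quantity traded: 75 x 5.05 = 378.75.

378.75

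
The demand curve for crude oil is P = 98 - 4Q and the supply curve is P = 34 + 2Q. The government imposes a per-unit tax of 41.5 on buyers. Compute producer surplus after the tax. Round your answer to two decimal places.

14.06

Pre-tax equilibrium: 98 - 4Q = 34 + 2Q gives Q* = 10.6667, P* = 55.3333.
With the tax, buyers' net willingness to pay falls by 41.5: (98 - 41.5) - 4Q = 34 + 2Q, so Q_t = 3.75. Buyers pay P_b = 83; sellers receive P_s = P_b - 41.5 = 41.5.
PS = (1/2)(Q_t)(P_s - 34) = (1/2)(3.75)(7.5) = 14.0625.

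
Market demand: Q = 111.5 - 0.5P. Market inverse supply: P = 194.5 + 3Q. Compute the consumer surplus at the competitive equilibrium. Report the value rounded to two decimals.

32.49

Rewriting demand in inverse form: P = 223 - 2Q.
Equilibrium: 223 - 2Q = 194.5 + 3Q, so Q* = 5.7 and P* = 211.6.
CS is the area between the demand curve and P* from 0 to Q*: (1/2)(5.7)(11.4) = 32.49.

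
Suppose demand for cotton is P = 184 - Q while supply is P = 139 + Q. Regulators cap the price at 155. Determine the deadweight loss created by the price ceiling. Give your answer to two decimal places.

42.25

Free-market equilibrium: 184 - Q = 139 + Q gives Q* = 22.5, P* = 161.5.
At P = 155, sellers supply (155 - 139)/1 = 16 while buyers want more, so the quantity traded is 16 at price 155.
The lost-trades triangle has base Q* - 16 = 6.5 and height equal to the gap between the curves at Q = 16, which is 168 - 155 = 13. DWL = (1/2)(6.5)(13) = 42.25.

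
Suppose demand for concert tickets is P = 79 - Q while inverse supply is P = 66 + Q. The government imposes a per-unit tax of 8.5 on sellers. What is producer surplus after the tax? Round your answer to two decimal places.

Without the tax, 79 - Q = 66 + Q so Q* = 6.5 and P* = 72.5.
A tax on sellers shifts supply up by 8.5: 79 - Q = 66 + Q + 8.5, so Q_t = 2.25. Buyers pay P_b = 76.75; sellers receive P_s = P_b - 8.5 = 68.25.
PS = (1/2)(Q_t)(P_s - 66) = (1/2)(2.25)(2.25) = 2.5312.

2.53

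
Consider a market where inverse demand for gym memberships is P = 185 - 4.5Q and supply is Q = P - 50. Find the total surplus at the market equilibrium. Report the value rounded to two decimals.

Rewriting supply in inverse form: P = 50 + Q.
Setting demand equal to supply, 135 = 5.5Q, so Q* = 24.5455 and P* = 74.5455.
Total surplus is the full triangle between the curves from 0 to Q*: (1/2)(24.5455)(185 - 50) = 1656.8182.

1656.82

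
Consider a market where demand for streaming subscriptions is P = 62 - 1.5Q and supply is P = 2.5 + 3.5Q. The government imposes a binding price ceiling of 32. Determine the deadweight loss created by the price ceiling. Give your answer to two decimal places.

30.13

Free-market equilibrium: 62 - 1.5Q = 2.5 + 3.5Q gives Q* = 11.9, P* = 44.15.
At P = 32, sellers supply (32 - 2.5)/3.5 = 8.4286 while buyers want more, so the quantity traded is 8.4286 at price 32.
The lost-trades triangle has base Q* - 8.4286 = 3.4714 and height equal to the gap between the curves at Q = 8.4286, which is 49.3571 - 32 = 17.3571. DWL = (1/2)(3.4714)(17.3571) = 30.127.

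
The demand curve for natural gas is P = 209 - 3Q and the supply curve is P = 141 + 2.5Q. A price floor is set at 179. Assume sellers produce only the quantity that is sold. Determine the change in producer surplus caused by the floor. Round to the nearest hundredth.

63.93

Free-market equilibrium: 209 - 3Q = 141 + 2.5Q gives Q* = 12.3636, P* = 171.9091.
At P = 179, buyers demand (209 - 179)/3 = 10 while sellers would supply more, so the quantity traded is 10 at price 179.
PS goes from (1/2)(12.3636)(30.9091) = 191.0744 to 255 (computed as (179 - 141)(10) - (1/2)(2.5)(10)^2), a change of 63.9256.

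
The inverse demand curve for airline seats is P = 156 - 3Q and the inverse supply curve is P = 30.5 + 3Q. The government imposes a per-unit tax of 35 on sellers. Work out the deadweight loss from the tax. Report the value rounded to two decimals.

Without the tax, 156 - 3Q = 30.5 + 3Q so Q* = 20.9167 and P* = 93.25.
With the tax, sellers need 35 more per unit: 156 - 3Q = 30.5 + 3Q + 35, so Q_t = 15.0833. Buyers pay P_b = 110.75; sellers receive P_s = P_b - 35 = 75.75.
Deadweight loss is the triangle between the curves from Q_t to Q*: (1/2)(20.9167 - 15.0833)(35) = 102.0833.

102.08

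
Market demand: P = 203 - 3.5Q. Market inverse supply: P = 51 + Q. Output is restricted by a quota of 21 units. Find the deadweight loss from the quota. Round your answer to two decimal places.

Unrestricted equilibrium: Q* = (203 - 51)/(3.5 + 1) = 33.7778.
At Q = 21 the demand price is 203 - 3.5(21) = 129.5 and the supply price is 51 + (21) = 72.
DWL = (1/2)(gap between curves at 21) x (Q* - 21) = (1/2)(57.5)(12.7778) = 367.3611.

367.36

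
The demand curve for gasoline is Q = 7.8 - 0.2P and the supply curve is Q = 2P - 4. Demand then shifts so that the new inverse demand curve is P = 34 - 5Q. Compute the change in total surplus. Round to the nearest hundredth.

Rewriting demand in inverse form: P = 39 - 5Q.
Rewriting supply in inverse form: P = 2 + 0.5Q.
Initial equilibrium: Q_0 = 6.7273, P_0 = 5.3636; CS_0 = (1/2)(6.7273)(33.6364) = 113.1405, PS_0 = (1/2)(6.7273)(3.3636) = 11.314.
New equilibrium: 34 - 5Q = 2 + 0.5Q gives Q_1 = 5.8182, P_1 = 4.9091; CS_1 = 84.6281, PS_1 = 8.4628.
Change in total surplus = (84.6281 + 8.4628) - (113.1405 + 11.314) = -31.3636.

-31.36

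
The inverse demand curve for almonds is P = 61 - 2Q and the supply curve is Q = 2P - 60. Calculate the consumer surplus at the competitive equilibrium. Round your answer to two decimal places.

Rewriting supply in inverse form: P = 30 + 0.5Q.
Equilibrium: 61 - 2Q = 30 + 0.5Q, so Q* = 12.4 and P* = 36.2.
The demand choke price is 61, so CS = (1/2)(Q*)(61 - P*) = (1/2)(12.4)(24.8) = 153.76.

153.76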